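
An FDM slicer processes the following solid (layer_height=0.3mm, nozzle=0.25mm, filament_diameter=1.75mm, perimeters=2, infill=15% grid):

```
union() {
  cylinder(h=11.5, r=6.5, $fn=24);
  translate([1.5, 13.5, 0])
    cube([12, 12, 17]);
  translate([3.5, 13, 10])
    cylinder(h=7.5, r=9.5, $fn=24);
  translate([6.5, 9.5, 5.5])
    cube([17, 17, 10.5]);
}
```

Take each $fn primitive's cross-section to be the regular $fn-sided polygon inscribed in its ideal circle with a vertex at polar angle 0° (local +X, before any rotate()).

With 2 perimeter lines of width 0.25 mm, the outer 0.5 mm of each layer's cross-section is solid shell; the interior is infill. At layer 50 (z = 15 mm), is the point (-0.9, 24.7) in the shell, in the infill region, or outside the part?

At z = 15 mm: the cylinder is absent (z outside [0, 11.5]); the cube at (1.5, 13.5) is present — its section is the full 12×12 rectangle; the r=9.5 cylinder at (3.5, 13) contributes a regular 24-gon of circumradius 9.5; the cube at (6.5, 9.5) is present — its section is the full 17×17 rectangle; Combining (union): the regions partially overlap (shared area 192.10 mm²), so overlapping operands fuse into one piece — 1 connected region. Overall, the cross-section is a single solid region. The nearest boundary edge runs (1.50, 22.24)→(1.50, 25.50); distance from the point to it = 2.40 mm. The point is not inside any of the regions above, so it lies outside the cross-section (2.40 mm from the nearest boundary).

outside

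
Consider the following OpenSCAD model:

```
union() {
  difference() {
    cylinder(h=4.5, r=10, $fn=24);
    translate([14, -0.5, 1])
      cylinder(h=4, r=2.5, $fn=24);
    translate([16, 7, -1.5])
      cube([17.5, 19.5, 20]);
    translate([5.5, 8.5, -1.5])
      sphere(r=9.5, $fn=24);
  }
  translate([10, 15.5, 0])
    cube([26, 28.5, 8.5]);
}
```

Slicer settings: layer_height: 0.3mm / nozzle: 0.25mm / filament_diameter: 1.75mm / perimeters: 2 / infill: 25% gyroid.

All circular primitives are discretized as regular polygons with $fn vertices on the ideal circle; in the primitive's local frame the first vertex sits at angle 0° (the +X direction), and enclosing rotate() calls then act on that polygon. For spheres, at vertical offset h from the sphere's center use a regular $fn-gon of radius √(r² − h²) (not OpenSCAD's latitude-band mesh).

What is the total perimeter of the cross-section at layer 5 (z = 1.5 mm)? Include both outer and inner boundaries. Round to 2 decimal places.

172.71 mm

At z = 1.5 mm: the cylinder: section is a regular 24-gon, circumradius r=10 (perimeter = 2·24·10.000·sin(180°/24) = 62.65 mm); the r=2.5 cylinder at (14, -0.5) contributes a regular 24-gon of circumradius 2.5 (perimeter = 2·24·2.500·sin(180°/24) = 15.66 mm); the 17.5×19.5 cube at (16, 7) contributes its full rectangle (perimeter 74.00 mm); the sphere at (5.5, 8.5): section is a regular 24-gon, circumradius = √(r²−h²) = √(9.5²−3²) = 9.014 (perimeter = 2·24·9.014·sin(180°/24) = 56.47 mm); After the difference (first − rest): starting from the r=10 cylinder, the r=2.5 cylinder at (14, -0.5) misses the remaining region (no effect); the 17.5×19.5 cube at (16, 7) misses the remaining region (no effect); the r=9.5 sphere at (5.5, 8.5) partially overlaps it — only the 98.62 mm² overlap (of its 252.35 mm²) is removed, clipping the outline — boundary = 63.71 mm; the 26×28.5 cube at (10, 15.5) contributes its full rectangle (perimeter 109.00 mm); Taking the union: the 2 present regions are separate (no shared area or edge), so areas and boundary lengths simply add and each stays a separate island — boundary = 172.71 mm. Overall, the cross-section has 2 separate islands. Total boundary length (outer) = 172.71 mm.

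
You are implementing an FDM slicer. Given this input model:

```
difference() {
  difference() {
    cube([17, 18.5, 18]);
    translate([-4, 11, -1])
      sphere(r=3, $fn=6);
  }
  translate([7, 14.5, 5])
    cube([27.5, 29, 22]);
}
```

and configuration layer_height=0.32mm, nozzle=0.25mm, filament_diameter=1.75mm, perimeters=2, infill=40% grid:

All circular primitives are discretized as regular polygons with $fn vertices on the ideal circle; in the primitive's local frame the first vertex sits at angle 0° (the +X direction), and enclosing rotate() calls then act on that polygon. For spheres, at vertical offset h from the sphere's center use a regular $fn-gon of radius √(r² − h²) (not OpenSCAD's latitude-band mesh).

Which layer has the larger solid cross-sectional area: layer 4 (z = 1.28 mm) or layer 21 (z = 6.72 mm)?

layer 4 (z = 1.28 mm)

Layer 4 (z = 1.28): the cube is present — its section is the full 17×18.5 rectangle (area 314.50 mm²); the sphere at (-4, 11): section is a regular 6-gon, circumradius = √(r²−h²) = √(3²−2.28²) = 1.950 (area = (6/2)·1.950²·sin(360°/6) = 9.88 mm²); Taking the first minus the rest: starting from the 17×18.5 cube (314.50 mm²), the r=3 sphere at (-4, 11) misses the remaining region (no effect) — area = 314.50 mm²; the cube at (7, 14.5) does not reach this height (z outside [5, 27]); Taking the first minus the rest: none of the subtracted shapes is present at this height, so that combined region is unchanged — area = 314.50 mm². So its area = 314.50 mm². Layer 21 (z = 6.72): the cube is present — its section is the full 17×18.5 rectangle (area 314.50 mm²); the sphere at (-4, 11) is absent (|z−center|=7.720 > r=3); Subtracting the remaining from the first: none of the subtracted shapes is present at this height, so the 17×18.5 cube is unchanged — area = 314.50 mm²; the cube at (7, 14.5) is present — its section is the full 27.5×29 rectangle (area 797.50 mm²); Subtracting the remaining from the first: starting from the result so far (314.50 mm²), the 27.5×29 cube at (7, 14.5) partially overlaps it — only the 40.00 mm² overlap (of its 797.50 mm²) is removed, clipping the outline — area = 274.50 mm². So its area = 274.50 mm². Layer 4 is larger (314.50 vs 274.50 mm²).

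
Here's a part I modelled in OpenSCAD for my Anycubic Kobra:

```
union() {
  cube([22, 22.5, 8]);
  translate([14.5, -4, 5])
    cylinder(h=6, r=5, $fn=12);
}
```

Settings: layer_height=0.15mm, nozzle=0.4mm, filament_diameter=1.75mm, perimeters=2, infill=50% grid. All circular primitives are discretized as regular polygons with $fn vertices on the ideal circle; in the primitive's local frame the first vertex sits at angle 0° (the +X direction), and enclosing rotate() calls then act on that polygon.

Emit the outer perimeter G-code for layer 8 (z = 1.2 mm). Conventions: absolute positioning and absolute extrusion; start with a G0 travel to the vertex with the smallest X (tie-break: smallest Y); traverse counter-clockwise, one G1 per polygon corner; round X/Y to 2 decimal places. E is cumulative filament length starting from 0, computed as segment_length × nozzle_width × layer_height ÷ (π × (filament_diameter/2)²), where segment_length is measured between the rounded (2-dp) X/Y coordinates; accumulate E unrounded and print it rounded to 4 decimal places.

G0 X0.00 Y0.00 Z1.20
G1 X22.00 Y0.00 E0.5488
G1 X22.00 Y22.50 E1.1101
G1 X0.00 Y22.50 E1.6588
G1 X0.00 Y0.00 E2.2201

At z = 1.2 mm: the cube (footprint 22×22.5) is included at this height; the cylinder at (14.5, -4) is not intersected at this z (z outside [5, 11]); Taking the union: only the 22×22.5 cube is present, so the union is just that shape — 1 connected region. The outline is a single polygon with 4 vertices. Extrusion per mm of travel: 0.4 × 0.15 / (π × 0.875²) = 0.024945. Accumulating E over each segment gives final E = 2.2201.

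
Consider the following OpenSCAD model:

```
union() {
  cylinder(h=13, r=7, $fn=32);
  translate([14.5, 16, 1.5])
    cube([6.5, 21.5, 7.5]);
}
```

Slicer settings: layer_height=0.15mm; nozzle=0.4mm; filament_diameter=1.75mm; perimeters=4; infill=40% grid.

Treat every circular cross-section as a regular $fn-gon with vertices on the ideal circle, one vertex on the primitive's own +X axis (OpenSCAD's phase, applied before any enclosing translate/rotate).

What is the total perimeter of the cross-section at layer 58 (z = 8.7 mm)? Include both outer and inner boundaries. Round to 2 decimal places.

At z = 8.7 mm: the cylinder: section is a regular 32-gon, circumradius r=7 (perimeter = 2·32·7.000·sin(180°/32) = 43.91 mm); the cube at (14.5, 16) (footprint 6.5×21.5) is included at this height (perimeter 56.00 mm); Combining (union): the 2 present regions are separate (no shared area or edge), so areas and boundary lengths simply add and each stays a separate island — boundary = 99.91 mm. Overall, the cross-section has 2 separate islands. Total boundary length (outer) = 99.91 mm.

99.91 mm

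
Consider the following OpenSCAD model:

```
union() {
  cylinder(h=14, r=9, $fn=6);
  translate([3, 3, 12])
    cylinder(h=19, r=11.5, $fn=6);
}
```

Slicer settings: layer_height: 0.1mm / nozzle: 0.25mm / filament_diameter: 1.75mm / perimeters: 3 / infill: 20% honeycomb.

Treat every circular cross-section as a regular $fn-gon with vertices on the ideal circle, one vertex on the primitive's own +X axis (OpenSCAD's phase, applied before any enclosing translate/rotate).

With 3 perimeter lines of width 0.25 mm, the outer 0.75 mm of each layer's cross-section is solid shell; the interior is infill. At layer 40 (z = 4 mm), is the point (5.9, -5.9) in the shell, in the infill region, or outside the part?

outside

At z = 4 mm: the r=9 cylinder gives a regular 6-gon of circumradius 9 (constant along its height); the cylinder at (3, 3) is absent (z outside [12, 31]); Combining (union): only the r=9 cylinder is present, so the union is just that shape — 1 connected region. Overall, the cross-section is a single solid region. The nearest boundary edge runs (4.50, -7.79)→(9.00, 0.00); distance from the point to it = 0.27 mm. The point is not inside any of the regions above, so it lies outside the cross-section (0.27 mm from the nearest boundary).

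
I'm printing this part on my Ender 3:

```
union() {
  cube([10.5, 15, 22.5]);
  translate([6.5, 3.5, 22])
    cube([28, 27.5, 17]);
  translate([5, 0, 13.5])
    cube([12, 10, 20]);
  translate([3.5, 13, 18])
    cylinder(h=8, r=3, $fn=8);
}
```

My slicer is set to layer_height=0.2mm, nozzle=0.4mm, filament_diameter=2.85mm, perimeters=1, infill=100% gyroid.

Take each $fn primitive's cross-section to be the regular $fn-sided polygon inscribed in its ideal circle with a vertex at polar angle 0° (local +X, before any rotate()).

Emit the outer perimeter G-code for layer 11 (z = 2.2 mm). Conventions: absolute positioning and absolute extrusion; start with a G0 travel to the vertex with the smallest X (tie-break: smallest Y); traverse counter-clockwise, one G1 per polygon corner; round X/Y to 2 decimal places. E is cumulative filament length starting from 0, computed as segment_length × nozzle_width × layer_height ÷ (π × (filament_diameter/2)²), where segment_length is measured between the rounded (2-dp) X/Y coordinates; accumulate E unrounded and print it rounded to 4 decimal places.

G0 X0.00 Y0.00 Z2.20
G1 X10.50 Y0.00 E0.1317
G1 X10.50 Y15.00 E0.3198
G1 X0.00 Y15.00 E0.4515
G1 X0.00 Y0.00 E0.6396

At z = 2.2 mm: the cube (footprint 10.5×15) is included at this height; the cube at (6.5, 3.5) is absent (z outside [22, 39]); the cube at (5, 0) is absent (z outside [13.5, 33.5]); the cylinder at (3.5, 13) does not reach this height (z outside [18, 26]); Taking the union: only the 10.5×15 cube is present, so the union is just that shape — 1 connected region. The outline is a single polygon with 4 vertices. Extrusion per mm of travel: 0.4 × 0.2 / (π × 1.425²) = 0.012540. Accumulating E over each segment gives final E = 0.6396.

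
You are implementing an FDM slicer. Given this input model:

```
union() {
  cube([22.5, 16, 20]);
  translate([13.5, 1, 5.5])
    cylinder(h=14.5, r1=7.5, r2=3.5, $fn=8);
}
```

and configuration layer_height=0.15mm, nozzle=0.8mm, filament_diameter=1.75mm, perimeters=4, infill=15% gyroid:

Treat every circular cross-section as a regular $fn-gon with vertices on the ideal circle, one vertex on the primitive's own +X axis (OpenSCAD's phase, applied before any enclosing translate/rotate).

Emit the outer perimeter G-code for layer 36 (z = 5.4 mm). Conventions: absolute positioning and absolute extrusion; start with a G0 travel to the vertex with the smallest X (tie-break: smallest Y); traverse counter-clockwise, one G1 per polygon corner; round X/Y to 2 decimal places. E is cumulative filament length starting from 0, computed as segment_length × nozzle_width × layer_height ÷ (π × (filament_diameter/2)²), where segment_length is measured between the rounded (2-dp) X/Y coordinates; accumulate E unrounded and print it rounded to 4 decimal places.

At z = 5.4 mm: the cube is present — its section is the full 22.5×16 rectangle; the cone at (13.5, 1) is absent (z outside [5.5, 20]); Combining (union): only the 22.5×16 cube is present, so the union is just that shape — 1 connected region. The outline is a single polygon with 4 vertices. Extrusion per mm of travel: 0.8 × 0.15 / (π × 0.875²) = 0.049890. Accumulating E over each segment gives final E = 3.8415.

G0 X0.00 Y0.00 Z5.40
G1 X22.50 Y0.00 E1.1225
G1 X22.50 Y16.00 E1.9208
G1 X0.00 Y16.00 E3.0433
G1 X0.00 Y0.00 E3.8415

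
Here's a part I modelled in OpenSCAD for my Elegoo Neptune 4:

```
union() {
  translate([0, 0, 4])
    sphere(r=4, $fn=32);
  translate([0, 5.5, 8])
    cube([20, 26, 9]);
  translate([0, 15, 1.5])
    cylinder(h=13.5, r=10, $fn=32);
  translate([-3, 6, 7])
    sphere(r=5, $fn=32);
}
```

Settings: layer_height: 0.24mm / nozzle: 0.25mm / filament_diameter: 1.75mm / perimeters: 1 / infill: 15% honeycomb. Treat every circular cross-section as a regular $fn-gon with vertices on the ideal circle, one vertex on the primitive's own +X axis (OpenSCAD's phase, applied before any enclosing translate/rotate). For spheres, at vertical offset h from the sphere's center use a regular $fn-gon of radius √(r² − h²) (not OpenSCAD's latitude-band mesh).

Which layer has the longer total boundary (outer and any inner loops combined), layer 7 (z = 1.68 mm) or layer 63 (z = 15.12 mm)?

Layer 7 (z = 1.68): the r=4 sphere slices to a regular 32-gon of circumradius 3.258 (√(r²−h²) with h=2.32 from center) (perimeter = 2·32·3.258·sin(180°/32) = 20.44 mm); the cube at (0, 5.5) does not reach this height (z outside [8, 17]); the r=10 cylinder at (0, 15) gives a regular 32-gon of circumradius 10 (constant along its height) (perimeter = 2·32·10.000·sin(180°/32) = 62.73 mm); the sphere at (-3, 6) does not reach this height (|z−center|=5.320 > r=5); Combining (union): the 2 present regions are separate (no shared area or edge), so areas and boundary lengths simply add and each stays a separate island — boundary = 83.17 mm. So its perimeter = 83.17 mm. Layer 63 (z = 15.12): the sphere is absent (|z−center|=11.120 > r=4); the cube at (0, 5.5) is present — its section is the full 20×26 rectangle (perimeter 92.00 mm); the cylinder at (0, 15) is not intersected at this z (z outside [1.5, 15]); the sphere at (-3, 6) does not reach this height (|z−center|=8.120 > r=5); Combining (union): only the 20×26 cube at (0, 5.5) is present, so the union is just that shape — boundary = 92.00 mm. So its perimeter = 92.00 mm. Layer 63 is larger (92.00 vs 83.17 mm).

layer 63 (z = 15.12 mm)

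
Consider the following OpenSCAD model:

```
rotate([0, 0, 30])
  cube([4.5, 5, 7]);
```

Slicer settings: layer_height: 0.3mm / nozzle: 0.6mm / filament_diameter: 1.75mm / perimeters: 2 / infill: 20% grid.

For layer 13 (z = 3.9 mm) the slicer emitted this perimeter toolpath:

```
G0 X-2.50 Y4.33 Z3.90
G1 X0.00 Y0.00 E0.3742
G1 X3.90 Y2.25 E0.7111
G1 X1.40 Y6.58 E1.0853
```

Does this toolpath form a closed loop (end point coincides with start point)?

no

Start point (G0): (-2.50, 4.33). End point (last G1): the path does not return to the start — open.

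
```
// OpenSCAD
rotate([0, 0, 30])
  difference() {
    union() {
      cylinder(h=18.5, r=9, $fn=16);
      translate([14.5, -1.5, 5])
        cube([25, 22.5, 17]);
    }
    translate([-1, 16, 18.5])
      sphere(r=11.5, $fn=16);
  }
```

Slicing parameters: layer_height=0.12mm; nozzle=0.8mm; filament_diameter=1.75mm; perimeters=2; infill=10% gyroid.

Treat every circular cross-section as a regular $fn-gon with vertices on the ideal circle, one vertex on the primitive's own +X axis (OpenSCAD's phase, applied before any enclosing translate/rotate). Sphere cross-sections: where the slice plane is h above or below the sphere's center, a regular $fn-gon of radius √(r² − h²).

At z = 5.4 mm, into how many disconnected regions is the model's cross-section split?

At z = 5.4 mm: the r=9 cylinder gives a regular 16-gon of circumradius 9 (constant along its height); the cube at (14.5, -1.5) is present — its section is the full 25×22.5 rectangle; Combining (union): the 2 present regions are separate (no shared area or edge), so areas and boundary lengths simply add and each stays a separate island — 2 connected regions; the sphere at (-1, 16) does not reach this height (|z−center|=13.100 > r=11.5); Subtracting the remaining from the first: none of the subtracted shapes is present at this height, so that combined region is unchanged — 2 connected regions; (rotated 30° about Z; rotation is an isometry so areas/perimeters/island counts are preserved). The result has 2 disconnected regions.

2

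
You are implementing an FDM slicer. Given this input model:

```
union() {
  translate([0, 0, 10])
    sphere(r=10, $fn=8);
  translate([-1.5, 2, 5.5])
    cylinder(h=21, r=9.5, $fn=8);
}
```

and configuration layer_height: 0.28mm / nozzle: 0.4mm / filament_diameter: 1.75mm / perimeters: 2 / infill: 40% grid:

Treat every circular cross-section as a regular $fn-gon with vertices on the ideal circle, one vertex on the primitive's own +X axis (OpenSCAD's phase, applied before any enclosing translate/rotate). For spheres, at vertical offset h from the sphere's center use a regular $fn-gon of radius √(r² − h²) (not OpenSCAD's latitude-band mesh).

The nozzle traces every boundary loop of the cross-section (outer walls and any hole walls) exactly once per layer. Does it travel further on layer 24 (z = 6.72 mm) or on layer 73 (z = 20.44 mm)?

layer 24 (z = 6.72 mm)

Layer 24 (z = 6.72): the r=10 sphere slices to a regular 8-gon of circumradius 9.447 (√(r²−h²) with h=3.28 from center) (perimeter = 2·8·9.447·sin(180°/8) = 57.84 mm); the r=9.5 cylinder at (-1.5, 2) contributes a regular 8-gon of circumradius 9.5 (perimeter = 2·8·9.500·sin(180°/8) = 58.17 mm); Taking the union: the regions partially overlap (shared area 208.06 mm²), so the edge portions inside another operand are dropped and the merged outline is re-measured after clipping — boundary = 63.36 mm. So its perimeter = 63.36 mm. Layer 73 (z = 20.44): the sphere is not intersected at this z (|z−center|=10.440 > r=10); the cylinder at (-1.5, 2): section is a regular 8-gon, circumradius r=9.5 (perimeter = 2·8·9.500·sin(180°/8) = 58.17 mm); Merging all regions: only the r=9.5 cylinder at (-1.5, 2) is present, so the union is just that shape — boundary = 58.17 mm. So its perimeter = 58.17 mm. Layer 24 is larger (63.36 vs 58.17 mm).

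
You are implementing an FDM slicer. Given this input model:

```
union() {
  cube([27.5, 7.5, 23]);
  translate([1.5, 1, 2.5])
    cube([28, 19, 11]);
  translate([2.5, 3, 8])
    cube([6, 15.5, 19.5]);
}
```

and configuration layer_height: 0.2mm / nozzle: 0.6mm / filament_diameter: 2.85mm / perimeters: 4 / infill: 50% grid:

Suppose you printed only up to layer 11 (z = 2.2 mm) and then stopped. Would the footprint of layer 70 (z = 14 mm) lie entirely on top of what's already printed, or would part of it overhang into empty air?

Compare the two slices. At z = 2.2: the 27.5×7.5 cube contributes its full rectangle (area 206.25 mm²); the cube at (1.5, 1) does not reach this height (z outside [2.5, 13.5]); the cube at (2.5, 3) is not intersected at this z (z outside [8, 27.5]); Combining (union): only the 27.5×7.5 cube is present, so the union is just that shape — area = 206.25 mm². At z = 14: the 27.5×7.5 cube contributes its full rectangle (area 206.25 mm²); the cube at (1.5, 1) is absent (z outside [2.5, 13.5]); the 6×15.5 cube at (2.5, 3) contributes its full rectangle (area 93.00 mm²); Combining (union): the regions partially overlap — summed areas 299.25 mm² minus the doubly-counted overlap 27.00 mm² gives 272.25 mm² — area = 272.25 mm². Checking containment: at z = 14 the cross-section extends beyond the z = 2.2 cross-section by about 66.00 mm².

part overhangs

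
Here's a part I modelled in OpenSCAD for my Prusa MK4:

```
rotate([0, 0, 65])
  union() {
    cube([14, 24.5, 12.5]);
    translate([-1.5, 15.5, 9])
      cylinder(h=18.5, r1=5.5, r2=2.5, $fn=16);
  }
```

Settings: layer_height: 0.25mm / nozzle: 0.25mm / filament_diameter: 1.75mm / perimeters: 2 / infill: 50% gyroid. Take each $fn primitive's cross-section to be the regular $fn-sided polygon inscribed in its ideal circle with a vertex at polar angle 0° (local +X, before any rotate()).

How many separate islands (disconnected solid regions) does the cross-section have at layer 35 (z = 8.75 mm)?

1

At z = 8.75 mm: the cube is present — its section is the full 14×24.5 rectangle; the cone at (-1.5, 15.5) is absent (z outside [9, 27.5]); Combining (union): only the 14×24.5 cube is present, so the union is just that shape — 1 connected region; (whole slice rotated 65° about Z — lengths, areas and connectivity unchanged). Overall, the cross-section is a single solid region. Island count = 1.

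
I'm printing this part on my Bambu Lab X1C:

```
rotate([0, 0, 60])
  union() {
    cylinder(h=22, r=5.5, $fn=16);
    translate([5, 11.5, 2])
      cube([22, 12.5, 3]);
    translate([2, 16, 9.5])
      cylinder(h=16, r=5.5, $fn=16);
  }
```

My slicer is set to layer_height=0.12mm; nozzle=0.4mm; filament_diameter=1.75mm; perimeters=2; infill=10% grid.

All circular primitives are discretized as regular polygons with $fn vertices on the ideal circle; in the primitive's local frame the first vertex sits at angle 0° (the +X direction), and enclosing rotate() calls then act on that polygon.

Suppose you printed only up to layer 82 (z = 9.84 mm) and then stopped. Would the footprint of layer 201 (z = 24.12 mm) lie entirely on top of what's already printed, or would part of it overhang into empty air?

entirely on top

Compare the two slices. At z = 9.84: the r=5.5 cylinder gives a regular 16-gon of circumradius 5.5 (constant along its height) (area = (16/2)·5.500²·sin(360°/16) = 92.61 mm²); the cube at (5, 11.5) is not intersected at this z (z outside [2, 5]); the r=5.5 cylinder at (2, 16) gives a regular 16-gon of circumradius 5.5 (constant along its height) (area = (16/2)·5.500²·sin(360°/16) = 92.61 mm²); Taking the union: the 2 present regions are separate (no shared area or edge), so areas and boundary lengths simply add and each stays a separate island — area = 185.22 mm²; (whole slice rotated 60° about Z — lengths, areas and connectivity unchanged). At z = 24.12: the cylinder is not intersected at this z (z outside [0, 22]); the cube at (5, 11.5) does not reach this height (z outside [2, 5]); the r=5.5 cylinder at (2, 16) gives a regular 16-gon of circumradius 5.5 (constant along its height) (area = (16/2)·5.500²·sin(360°/16) = 92.61 mm²); Combining (union): only the r=5.5 cylinder at (2, 16) is present, so the union is just that shape — area = 92.61 mm²; (rotated 60° about Z; rotation is an isometry so areas/perimeters/island counts are preserved). Checking containment: the cross-section at z = 24.12 is a subset of the cross-section at z = 9.84.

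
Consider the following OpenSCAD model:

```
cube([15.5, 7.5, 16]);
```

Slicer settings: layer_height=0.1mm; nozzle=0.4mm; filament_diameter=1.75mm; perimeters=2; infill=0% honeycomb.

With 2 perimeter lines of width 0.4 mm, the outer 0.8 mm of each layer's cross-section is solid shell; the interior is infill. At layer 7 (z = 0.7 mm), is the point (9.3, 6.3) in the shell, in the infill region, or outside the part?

infill

At z = 0.7 mm: the cube is present — its section is the full 15.5×7.5 rectangle. Overall, the cross-section is a single solid region. The nearest boundary edge runs (15.50, 7.50)→(0.00, 7.50); distance from the point to it = 1.20 mm. The point is inside the cross-section and 1.20 mm from the nearest boundary — more than the 0.8 mm shell width (2 × 0.4), so it's in the infill interior.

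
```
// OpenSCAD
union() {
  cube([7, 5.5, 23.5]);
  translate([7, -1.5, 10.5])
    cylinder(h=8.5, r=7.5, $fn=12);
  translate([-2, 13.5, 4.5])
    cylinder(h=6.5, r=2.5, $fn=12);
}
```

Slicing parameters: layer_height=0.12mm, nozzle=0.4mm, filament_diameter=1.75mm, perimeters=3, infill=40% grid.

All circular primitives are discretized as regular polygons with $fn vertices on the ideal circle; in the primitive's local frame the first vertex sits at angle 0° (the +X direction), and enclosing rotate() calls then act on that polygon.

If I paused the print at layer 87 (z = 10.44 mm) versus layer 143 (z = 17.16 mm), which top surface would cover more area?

Layer 87 (z = 10.44): the 7×5.5 cube contributes its full rectangle (area 38.50 mm²); the cylinder at (7, -1.5) is absent (z outside [10.5, 19]); the r=2.5 cylinder at (-2, 13.5) gives a regular 12-gon of circumradius 2.5 (constant along its height) (area = (12/2)·2.500²·sin(360°/12) = 18.75 mm²); Taking the union: the 2 present regions are separate (no shared area or edge), so areas and boundary lengths simply add and each stays a separate island — area = 57.25 mm². So its area = 57.25 mm². Layer 143 (z = 17.16): the cube is present — its section is the full 7×5.5 rectangle (area 38.50 mm²); the r=7.5 cylinder at (7, -1.5) gives a regular 12-gon of circumradius 7.5 (constant along its height) (area = (12/2)·7.500²·sin(360°/12) = 168.75 mm²); the cylinder at (-2, 13.5) does not reach this height (z outside [4.5, 11]); Combining (union): the regions partially overlap — summed areas 207.25 mm² minus the doubly-counted overlap 30.75 mm² gives 176.50 mm² — area = 176.50 mm². So its area = 176.50 mm². Layer 143 is larger (176.50 vs 57.25 mm²).

layer 143 (z = 17.16 mm)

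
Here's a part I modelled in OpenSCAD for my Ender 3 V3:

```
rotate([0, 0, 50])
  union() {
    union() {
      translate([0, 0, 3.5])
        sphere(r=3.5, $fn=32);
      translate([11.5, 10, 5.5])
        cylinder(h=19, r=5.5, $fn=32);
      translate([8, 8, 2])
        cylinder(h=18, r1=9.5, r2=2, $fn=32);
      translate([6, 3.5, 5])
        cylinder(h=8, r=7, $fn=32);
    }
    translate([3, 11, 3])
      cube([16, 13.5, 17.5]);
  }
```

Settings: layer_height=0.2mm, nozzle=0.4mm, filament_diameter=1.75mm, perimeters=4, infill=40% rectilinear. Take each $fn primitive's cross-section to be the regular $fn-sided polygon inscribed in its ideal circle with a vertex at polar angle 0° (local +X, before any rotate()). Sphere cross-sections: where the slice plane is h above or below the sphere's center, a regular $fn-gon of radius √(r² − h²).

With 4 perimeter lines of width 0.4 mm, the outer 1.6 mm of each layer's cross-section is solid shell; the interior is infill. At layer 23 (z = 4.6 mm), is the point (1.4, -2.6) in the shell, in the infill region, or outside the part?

shell

At z = 4.6 mm: the r=3.5 sphere slices to a regular 32-gon of circumradius 3.323 (√(r²−h²) with h=1.1 from center); the cylinder at (11.5, 10) does not reach this height (z outside [5.5, 24.5]); the cone at (8, 8) (r1=9.5→r2=2) has section circumradius 8.417 here — a regular 32-gon; the cylinder at (6, 3.5) is absent (z outside [5, 13]); Merging all regions: the regions partially overlap (shared area 0.69 mm²), so overlapping operands fuse into one piece — 1 connected region; the 16×13.5 cube at (3, 11) contributes its full rectangle; Combining (union): the regions partially overlap (shared area 54.98 mm²), so overlapping operands fuse into one piece — 1 connected region; (rotated 50° about Z; rotation is an isometry so areas/perimeters/island counts are preserved). Overall, the cross-section is a single solid region. Undo the 50° rotation: the query point maps to (-1.092, -2.744) in the un-rotated model frame. The nearest boundary edge runs (-0.65, -3.26)→(-1.27, -3.07); distance from the point to it = 0.36 mm. The point is inside the cross-section, 0.36 mm from the nearest boundary — within the 1.6 mm shell band (4 × 0.4).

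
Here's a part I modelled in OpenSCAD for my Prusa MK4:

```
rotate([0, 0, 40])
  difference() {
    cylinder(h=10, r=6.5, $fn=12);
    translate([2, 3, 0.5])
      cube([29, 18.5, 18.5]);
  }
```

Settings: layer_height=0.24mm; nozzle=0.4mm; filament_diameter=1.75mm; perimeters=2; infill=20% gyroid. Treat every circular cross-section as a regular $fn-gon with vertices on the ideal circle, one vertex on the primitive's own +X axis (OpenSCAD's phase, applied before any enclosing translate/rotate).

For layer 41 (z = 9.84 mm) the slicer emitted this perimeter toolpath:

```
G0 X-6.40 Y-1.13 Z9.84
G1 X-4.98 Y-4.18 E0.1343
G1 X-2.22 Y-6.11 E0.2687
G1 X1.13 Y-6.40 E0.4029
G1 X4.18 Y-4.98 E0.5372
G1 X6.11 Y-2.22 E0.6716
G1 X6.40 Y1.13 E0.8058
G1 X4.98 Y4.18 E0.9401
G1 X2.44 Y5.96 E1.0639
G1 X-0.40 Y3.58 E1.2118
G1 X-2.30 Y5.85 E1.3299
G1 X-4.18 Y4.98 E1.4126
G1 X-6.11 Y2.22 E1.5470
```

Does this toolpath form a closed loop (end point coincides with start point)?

no

Start point (G0): (-6.40, -1.13). End point (last G1): the path does not return to the start — open.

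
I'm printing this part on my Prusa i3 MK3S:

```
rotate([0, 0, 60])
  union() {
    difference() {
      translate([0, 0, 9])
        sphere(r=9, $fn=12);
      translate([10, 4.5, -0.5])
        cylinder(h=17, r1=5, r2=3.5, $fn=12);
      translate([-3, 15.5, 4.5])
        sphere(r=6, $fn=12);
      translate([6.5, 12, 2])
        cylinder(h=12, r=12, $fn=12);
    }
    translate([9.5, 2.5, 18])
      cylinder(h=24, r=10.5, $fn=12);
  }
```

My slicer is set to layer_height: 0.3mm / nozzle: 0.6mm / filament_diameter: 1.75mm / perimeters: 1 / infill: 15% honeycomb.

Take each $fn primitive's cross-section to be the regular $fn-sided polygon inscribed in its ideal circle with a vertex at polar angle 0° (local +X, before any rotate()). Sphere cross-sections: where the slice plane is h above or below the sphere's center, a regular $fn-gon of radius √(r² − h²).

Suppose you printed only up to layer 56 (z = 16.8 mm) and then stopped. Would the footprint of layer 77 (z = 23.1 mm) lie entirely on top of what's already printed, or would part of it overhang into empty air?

Compare the two slices. At z = 16.8: the r=9 sphere contributes a regular 12-gon of circumradius √(9²−7.8²) = 4.490 (area = (12/2)·4.490²·sin(360°/12) = 60.48 mm²); the cone at (10, 4.5) is not intersected at this z (z outside [-0.5, 16.5]); the sphere at (-3, 15.5) does not reach this height (|z−center|=12.300 > r=6); the cylinder at (6.5, 12) is not intersected at this z (z outside [2, 14]); Taking the first minus the rest: none of the subtracted shapes is present at this height, so the r=9 sphere is unchanged — area = 60.48 mm²; the cylinder at (9.5, 2.5) does not reach this height (z outside [18, 42]); Merging all regions: only the result so far is present, so the union is just that shape — area = 60.48 mm²; (whole slice rotated 60° about Z — lengths, areas and connectivity unchanged). At z = 23.1: the sphere is absent (|z−center|=14.100 > r=9); the cone at (10, 4.5) does not reach this height (z outside [-0.5, 16.5]); the sphere at (-3, 15.5) does not reach this height (|z−center|=18.600 > r=6); the cylinder at (6.5, 12) is not intersected at this z (z outside [2, 14]); Subtracting the remaining from the first: the first operand is absent here, so nothing remains; the cylinder at (9.5, 2.5): section is a regular 12-gon, circumradius r=10.5 (area = (12/2)·10.500²·sin(360°/12) = 330.75 mm²); Merging all regions: only the r=10.5 cylinder at (9.5, 2.5) is present, so the union is just that shape — area = 330.75 mm²; (whole slice rotated 60° about Z — lengths, areas and connectivity unchanged). Checking containment: at z = 23.1 the cross-section extends beyond the z = 16.8 cross-section by about 299.26 mm².

part overhangs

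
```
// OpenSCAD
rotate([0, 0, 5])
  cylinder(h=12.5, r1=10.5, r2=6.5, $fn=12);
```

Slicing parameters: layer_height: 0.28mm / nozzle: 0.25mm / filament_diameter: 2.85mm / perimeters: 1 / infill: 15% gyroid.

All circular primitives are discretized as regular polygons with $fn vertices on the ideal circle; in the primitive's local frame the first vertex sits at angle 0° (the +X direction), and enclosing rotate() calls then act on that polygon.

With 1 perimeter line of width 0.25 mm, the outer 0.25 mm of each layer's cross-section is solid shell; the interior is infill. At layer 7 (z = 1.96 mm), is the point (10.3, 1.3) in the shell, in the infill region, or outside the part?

outside

At z = 1.96 mm: the cone: at t=0.157 of its height the radius interpolates to r₁+(r₂−r₁)t = 9.873, giving a regular 12-gon of that circumradius; (whole slice rotated 5° about Z — lengths, areas and connectivity unchanged). Overall, the cross-section is a single solid region. Undo the 5° rotation: the query point maps to (10.374, 0.397) in the un-rotated model frame. The nearest boundary edge runs (9.87, 0.00)→(8.55, 4.94); distance from the point to it = 0.59 mm. The point is not inside any of the regions above, so it lies outside the cross-section (0.59 mm from the nearest boundary).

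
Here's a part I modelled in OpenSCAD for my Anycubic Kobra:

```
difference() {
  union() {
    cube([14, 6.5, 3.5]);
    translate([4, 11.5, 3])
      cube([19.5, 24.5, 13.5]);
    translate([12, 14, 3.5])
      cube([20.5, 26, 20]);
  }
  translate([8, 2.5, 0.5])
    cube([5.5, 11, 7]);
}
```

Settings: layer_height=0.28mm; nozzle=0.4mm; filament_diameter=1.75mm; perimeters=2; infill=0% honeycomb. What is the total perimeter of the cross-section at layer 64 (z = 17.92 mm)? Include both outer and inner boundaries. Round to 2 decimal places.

At z = 17.92 mm: the cube is absent (z outside [0, 3.5]); the cube at (4, 11.5) does not reach this height (z outside [3, 16.5]); the 20.5×26 cube at (12, 14) contributes its full rectangle (perimeter 93.00 mm); Combining (union): only the 20.5×26 cube at (12, 14) is present, so the union is just that shape — boundary = 93.00 mm; the cube at (8, 2.5) is not intersected at this z (z outside [0.5, 7.5]); After the difference (first − rest): none of the subtracted shapes is present at this height, so that combined region is unchanged — boundary = 93.00 mm. Overall, the cross-section is a single solid region. Total boundary length (outer) = 93.00 mm.

93.00 mm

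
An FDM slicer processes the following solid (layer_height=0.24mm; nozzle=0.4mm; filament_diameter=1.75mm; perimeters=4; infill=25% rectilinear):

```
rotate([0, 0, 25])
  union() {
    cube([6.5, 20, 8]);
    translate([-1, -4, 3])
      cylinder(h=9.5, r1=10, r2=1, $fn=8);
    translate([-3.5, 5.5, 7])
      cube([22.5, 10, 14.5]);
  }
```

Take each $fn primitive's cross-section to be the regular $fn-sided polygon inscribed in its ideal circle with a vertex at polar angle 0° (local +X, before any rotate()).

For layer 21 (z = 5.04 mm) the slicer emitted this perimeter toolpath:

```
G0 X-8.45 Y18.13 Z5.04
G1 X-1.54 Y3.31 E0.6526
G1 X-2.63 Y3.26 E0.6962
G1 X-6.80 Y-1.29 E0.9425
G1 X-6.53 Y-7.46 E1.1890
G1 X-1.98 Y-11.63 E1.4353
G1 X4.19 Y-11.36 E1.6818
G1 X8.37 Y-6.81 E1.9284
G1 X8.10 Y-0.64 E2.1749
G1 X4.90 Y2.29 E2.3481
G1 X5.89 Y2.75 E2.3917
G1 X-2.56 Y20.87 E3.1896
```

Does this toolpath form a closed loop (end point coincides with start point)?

no

Start point (G0): (-8.45, 18.13). End point (last G1): the path does not return to the start — open.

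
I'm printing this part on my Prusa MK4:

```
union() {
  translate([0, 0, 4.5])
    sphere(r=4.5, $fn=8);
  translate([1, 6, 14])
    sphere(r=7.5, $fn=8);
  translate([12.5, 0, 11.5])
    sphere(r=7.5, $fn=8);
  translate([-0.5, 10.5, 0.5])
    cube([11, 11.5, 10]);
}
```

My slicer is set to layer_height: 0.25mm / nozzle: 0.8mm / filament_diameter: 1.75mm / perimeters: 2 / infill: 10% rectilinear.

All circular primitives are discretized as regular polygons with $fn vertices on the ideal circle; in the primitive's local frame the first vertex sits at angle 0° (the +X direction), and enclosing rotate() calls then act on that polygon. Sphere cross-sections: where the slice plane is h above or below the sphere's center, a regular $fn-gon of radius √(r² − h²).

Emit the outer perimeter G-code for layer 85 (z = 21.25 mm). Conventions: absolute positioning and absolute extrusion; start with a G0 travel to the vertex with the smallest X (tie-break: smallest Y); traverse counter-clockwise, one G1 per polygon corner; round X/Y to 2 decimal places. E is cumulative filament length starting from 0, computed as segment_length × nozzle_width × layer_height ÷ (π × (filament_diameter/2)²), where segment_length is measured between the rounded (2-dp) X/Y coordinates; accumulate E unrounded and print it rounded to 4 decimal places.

G0 X-0.92 Y6.00 Z21.25
G1 X-0.36 Y4.64 E0.1223
G1 X1.00 Y4.08 E0.2446
G1 X2.36 Y4.64 E0.3669
G1 X2.92 Y6.00 E0.4892
G1 X2.36 Y7.36 E0.6115
G1 X1.00 Y7.92 E0.7338
G1 X-0.36 Y7.36 E0.8561
G1 X-0.92 Y6.00 E0.9784

At z = 21.25 mm: the sphere does not reach this height (|z−center|=16.750 > r=4.5); the sphere at (1, 6): section is a regular 8-gon, circumradius = √(r²−h²) = √(7.5²−7.25²) = 1.920; the sphere at (12.5, 0) does not reach this height (|z−center|=9.750 > r=7.5); the cube at (-0.5, 10.5) is not intersected at this z (z outside [0.5, 10.5]); Taking the union: only the r=7.5 sphere at (1, 6) is present, so the union is just that shape — 1 connected region. The outline is a single polygon with 8 vertices. Extrusion per mm of travel: 0.8 × 0.25 / (π × 0.875²) = 0.083150. Accumulating E over each segment gives final E = 0.9784.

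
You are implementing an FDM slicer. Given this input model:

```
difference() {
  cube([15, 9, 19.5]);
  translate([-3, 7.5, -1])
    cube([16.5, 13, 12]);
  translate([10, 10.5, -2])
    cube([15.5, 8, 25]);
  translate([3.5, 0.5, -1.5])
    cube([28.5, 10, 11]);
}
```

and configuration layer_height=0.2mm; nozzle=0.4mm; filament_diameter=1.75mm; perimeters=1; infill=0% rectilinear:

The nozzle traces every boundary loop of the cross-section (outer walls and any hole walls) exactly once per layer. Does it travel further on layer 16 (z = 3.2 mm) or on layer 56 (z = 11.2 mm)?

layer 56 (z = 11.2 mm)

Layer 16 (z = 3.2): the 15×9 cube contributes its full rectangle (perimeter 48.00 mm); the 16.5×13 cube at (-3, 7.5) contributes its full rectangle (perimeter 59.00 mm); the 15.5×8 cube at (10, 10.5) contributes its full rectangle (perimeter 47.00 mm); the cube at (3.5, 0.5) (footprint 28.5×10) is included at this height (perimeter 77.00 mm); Subtracting the remaining from the first: starting from the 15×9 cube, the 16.5×13 cube at (-3, 7.5) partially overlaps it — only the 20.25 mm² overlap (of its 214.50 mm²) is removed, clipping the outline; the 15.5×8 cube at (10, 10.5) misses the remaining region (no effect); the 28.5×10 cube at (3.5, 0.5) partially overlaps it — only the 82.75 mm² overlap (of its 285.00 mm²) is removed, clipping the outline — boundary = 45.00 mm. So its perimeter = 45.00 mm. Layer 56 (z = 11.2): the 15×9 cube contributes its full rectangle (perimeter 48.00 mm); the cube at (-3, 7.5) does not reach this height (z outside [-1, 11]); the 15.5×8 cube at (10, 10.5) contributes its full rectangle (perimeter 47.00 mm); the cube at (3.5, 0.5) is absent (z outside [-1.5, 9.5]); Subtracting the remaining from the first: starting from the 15×9 cube, the 15.5×8 cube at (10, 10.5) misses the remaining region (no effect) — boundary = 48.00 mm. So its perimeter = 48.00 mm. Layer 56 is larger (48.00 vs 45.00 mm).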